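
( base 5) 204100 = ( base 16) 1a77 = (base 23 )CID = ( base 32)6jn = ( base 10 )6775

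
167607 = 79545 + 88062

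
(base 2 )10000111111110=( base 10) 8702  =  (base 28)b2m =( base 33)7wn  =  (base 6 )104142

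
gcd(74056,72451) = 1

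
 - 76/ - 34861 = 76/34861  =  0.00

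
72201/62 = 1164 + 33/62 = 1164.53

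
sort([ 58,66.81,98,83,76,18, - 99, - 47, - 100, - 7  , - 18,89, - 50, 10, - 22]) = [ - 100, - 99 , - 50, - 47, - 22, - 18,  -  7 , 10 , 18,58,66.81,76,  83,89 , 98]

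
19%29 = 19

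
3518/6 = 586 + 1/3 = 586.33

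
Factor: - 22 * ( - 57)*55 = 2^1*3^1*5^1*11^2*19^1 = 68970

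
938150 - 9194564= - 8256414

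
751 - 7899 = -7148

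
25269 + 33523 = 58792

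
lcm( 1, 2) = 2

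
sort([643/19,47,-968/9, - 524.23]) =[-524.23 , - 968/9, 643/19,47]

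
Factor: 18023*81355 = 1466261165 = 5^1 * 53^1*67^1*269^1*307^1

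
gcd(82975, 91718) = 1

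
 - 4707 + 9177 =4470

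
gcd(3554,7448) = 2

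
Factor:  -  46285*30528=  - 2^6*3^2*5^1*53^1 * 9257^1 = -1412988480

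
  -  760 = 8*( - 95)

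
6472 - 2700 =3772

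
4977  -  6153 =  - 1176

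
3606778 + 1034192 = 4640970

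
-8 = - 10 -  - 2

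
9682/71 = 9682/71 = 136.37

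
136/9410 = 68/4705 = 0.01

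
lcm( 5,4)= 20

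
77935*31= 2415985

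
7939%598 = 165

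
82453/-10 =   -  82453/10 = - 8245.30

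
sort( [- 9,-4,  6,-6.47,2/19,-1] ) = [-9, - 6.47, - 4, - 1, 2/19, 6] 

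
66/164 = 33/82 = 0.40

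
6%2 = 0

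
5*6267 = 31335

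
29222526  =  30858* 947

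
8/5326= 4/2663 = 0.00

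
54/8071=54/8071 =0.01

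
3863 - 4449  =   - 586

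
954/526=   1 + 214/263  =  1.81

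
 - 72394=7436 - 79830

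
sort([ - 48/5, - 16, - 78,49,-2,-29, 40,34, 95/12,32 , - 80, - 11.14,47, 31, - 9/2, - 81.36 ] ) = [-81.36, - 80,-78 ,-29,  -  16,-11.14,-48/5,-9/2, - 2,95/12 , 31,32,34,40 , 47,49]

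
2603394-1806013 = 797381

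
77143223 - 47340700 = 29802523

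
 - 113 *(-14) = 1582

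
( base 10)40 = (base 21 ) 1j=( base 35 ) 15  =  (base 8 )50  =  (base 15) 2A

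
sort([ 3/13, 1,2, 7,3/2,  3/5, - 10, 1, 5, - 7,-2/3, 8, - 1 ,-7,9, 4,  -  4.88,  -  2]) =[-10, - 7,-7,-4.88 , - 2, - 1, - 2/3, 3/13, 3/5  ,  1, 1,3/2,2, 4,  5, 7, 8,9] 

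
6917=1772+5145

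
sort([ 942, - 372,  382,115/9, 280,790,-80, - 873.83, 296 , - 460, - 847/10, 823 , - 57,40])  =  [ - 873.83, - 460,-372, - 847/10,- 80 , - 57, 115/9,40, 280, 296, 382, 790,823  ,  942]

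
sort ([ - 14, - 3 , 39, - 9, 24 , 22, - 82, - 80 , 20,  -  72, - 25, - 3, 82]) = [ - 82, - 80 , - 72,  -  25 , - 14, - 9, - 3, -3,  20, 22,24, 39, 82]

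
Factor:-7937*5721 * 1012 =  - 45952467924 = -  2^2*3^1*11^1*23^1*1907^1* 7937^1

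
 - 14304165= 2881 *( - 4965)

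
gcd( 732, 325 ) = 1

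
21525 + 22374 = 43899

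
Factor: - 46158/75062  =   - 23079/37531= - 3^1 * 7^2*13^(-1 )*157^1 *2887^(-1 )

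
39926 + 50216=90142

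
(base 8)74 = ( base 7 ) 114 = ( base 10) 60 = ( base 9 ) 66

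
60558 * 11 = 666138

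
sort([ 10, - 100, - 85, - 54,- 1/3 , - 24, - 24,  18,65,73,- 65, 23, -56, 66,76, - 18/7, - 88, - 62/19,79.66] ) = [ - 100 , - 88, - 85,-65, - 56, -54, - 24, - 24, - 62/19, - 18/7, - 1/3,10, 18 , 23, 65,  66,73,76,79.66]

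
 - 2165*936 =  - 2026440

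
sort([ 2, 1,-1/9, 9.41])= [-1/9, 1, 2, 9.41 ]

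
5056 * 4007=20259392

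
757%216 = 109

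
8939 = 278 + 8661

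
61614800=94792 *650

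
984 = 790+194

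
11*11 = 121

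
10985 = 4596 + 6389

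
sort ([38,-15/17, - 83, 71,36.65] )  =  [-83, - 15/17,36.65,  38 , 71]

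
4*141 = 564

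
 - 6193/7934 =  - 6193/7934 = - 0.78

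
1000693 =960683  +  40010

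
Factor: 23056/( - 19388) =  - 44/37 =- 2^2*11^1 * 37^ (-1)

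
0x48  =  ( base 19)3f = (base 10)72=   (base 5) 242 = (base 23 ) 33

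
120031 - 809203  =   - 689172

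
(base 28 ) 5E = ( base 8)232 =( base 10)154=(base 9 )181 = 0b10011010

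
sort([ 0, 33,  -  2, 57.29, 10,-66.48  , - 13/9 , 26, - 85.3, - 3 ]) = [ - 85.3,-66.48, - 3, - 2, - 13/9,0,10,26,33,57.29] 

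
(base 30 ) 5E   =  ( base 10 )164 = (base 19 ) 8c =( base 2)10100100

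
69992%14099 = 13596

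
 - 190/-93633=190/93633 = 0.00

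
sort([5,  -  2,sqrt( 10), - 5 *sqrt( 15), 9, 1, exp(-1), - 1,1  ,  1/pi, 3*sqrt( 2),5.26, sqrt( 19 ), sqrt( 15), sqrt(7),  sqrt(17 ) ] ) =[ - 5*sqrt(15), - 2, - 1,1/pi,exp( - 1 ),1,1,sqrt( 7 ),sqrt ( 10 ),sqrt( 15), sqrt( 17),3*sqrt( 2 ),sqrt(19), 5, 5.26, 9 ] 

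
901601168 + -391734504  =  509866664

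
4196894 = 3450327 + 746567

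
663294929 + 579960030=1243254959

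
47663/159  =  299  +  122/159 = 299.77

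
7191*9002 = 64733382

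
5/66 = 5/66 = 0.08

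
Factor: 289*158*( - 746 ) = -34063852 = - 2^2*17^2*79^1*373^1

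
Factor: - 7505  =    -  5^1*19^1*79^1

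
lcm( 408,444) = 15096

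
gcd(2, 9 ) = 1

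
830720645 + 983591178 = 1814311823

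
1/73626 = 1/73626= 0.00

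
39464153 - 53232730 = - 13768577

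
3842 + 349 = 4191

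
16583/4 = 16583/4 = 4145.75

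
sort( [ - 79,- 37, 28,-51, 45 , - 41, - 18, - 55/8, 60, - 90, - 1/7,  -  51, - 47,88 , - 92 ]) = [ - 92, - 90, - 79 , - 51,  -  51, - 47, - 41, - 37,-18, - 55/8,- 1/7,28, 45,  60  ,  88 ] 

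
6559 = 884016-877457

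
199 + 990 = 1189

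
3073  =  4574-1501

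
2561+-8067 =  - 5506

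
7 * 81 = 567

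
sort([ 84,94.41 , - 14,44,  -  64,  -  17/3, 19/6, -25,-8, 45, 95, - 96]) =[ - 96,-64, - 25, - 14, - 8,- 17/3,19/6, 44, 45, 84, 94.41, 95]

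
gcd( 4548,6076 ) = 4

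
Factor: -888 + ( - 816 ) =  - 1704 = -2^3*3^1*71^1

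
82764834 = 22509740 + 60255094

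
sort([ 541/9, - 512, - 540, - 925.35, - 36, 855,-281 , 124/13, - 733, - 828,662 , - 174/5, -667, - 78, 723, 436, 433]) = [ - 925.35, - 828, - 733, - 667,-540,-512,-281, - 78  ,  -  36, - 174/5, 124/13, 541/9,433,  436, 662,723, 855 ]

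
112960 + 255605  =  368565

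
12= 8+4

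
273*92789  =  25331397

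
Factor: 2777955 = 3^1*5^1*41^1 *4517^1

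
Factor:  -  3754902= -2^1*3^1*607^1*1031^1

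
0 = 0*4078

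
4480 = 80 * 56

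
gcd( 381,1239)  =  3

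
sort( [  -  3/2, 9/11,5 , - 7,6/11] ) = [-7,-3/2 , 6/11,9/11, 5] 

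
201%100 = 1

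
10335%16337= 10335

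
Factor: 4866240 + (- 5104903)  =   - 17^1*101^1*139^1 =- 238663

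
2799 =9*311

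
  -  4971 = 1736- 6707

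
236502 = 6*39417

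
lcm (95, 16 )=1520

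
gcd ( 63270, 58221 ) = 9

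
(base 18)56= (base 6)240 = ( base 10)96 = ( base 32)30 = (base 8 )140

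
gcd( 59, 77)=1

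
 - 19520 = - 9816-9704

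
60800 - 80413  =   - 19613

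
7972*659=5253548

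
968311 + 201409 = 1169720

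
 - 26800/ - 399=26800/399  =  67.17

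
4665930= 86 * 54255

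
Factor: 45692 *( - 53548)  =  -2446715216 =- 2^4*11^1*1217^1*11423^1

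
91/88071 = 91/88071 =0.00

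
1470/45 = 98/3= 32.67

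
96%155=96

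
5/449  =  5/449 = 0.01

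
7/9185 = 7/9185 = 0.00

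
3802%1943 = 1859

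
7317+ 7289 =14606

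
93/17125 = 93/17125 = 0.01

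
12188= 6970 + 5218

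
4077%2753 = 1324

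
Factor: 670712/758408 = 413/467 = 7^1*59^1*467^( - 1)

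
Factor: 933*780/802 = 363870/401  =  2^1 * 3^2*5^1*13^1 * 311^1 * 401^( -1)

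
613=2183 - 1570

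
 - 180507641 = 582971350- 763478991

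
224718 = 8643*26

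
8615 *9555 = 82316325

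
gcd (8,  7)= 1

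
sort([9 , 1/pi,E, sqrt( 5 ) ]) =[ 1/pi, sqrt(5 ),E,9] 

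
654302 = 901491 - 247189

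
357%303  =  54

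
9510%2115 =1050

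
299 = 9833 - 9534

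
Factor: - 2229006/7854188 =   -  1114503/3927094  =  -2^( - 1 )*3^1*13^1*17^1*41^2*127^( - 1)*15461^( - 1) 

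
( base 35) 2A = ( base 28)2O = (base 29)2m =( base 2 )1010000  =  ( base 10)80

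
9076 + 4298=13374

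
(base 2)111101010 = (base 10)490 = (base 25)jf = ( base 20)14A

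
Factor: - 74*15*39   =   - 2^1*3^2 * 5^1*13^1*37^1=- 43290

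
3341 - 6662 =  - 3321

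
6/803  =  6/803= 0.01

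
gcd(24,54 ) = 6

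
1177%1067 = 110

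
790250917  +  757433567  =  1547684484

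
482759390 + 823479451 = 1306238841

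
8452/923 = 8452/923 = 9.16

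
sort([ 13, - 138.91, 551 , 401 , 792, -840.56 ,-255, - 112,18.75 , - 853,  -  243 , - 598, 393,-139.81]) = [ - 853, - 840.56, - 598, - 255,  -  243, - 139.81,  -  138.91 , - 112,13, 18.75, 393, 401, 551,792]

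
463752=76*6102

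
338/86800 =169/43400 = 0.00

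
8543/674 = 8543/674 = 12.68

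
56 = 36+20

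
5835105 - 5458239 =376866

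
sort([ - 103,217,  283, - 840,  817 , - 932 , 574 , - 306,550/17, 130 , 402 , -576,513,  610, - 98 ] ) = [ - 932, - 840, - 576, - 306, - 103, - 98,  550/17, 130, 217,  283, 402,513 , 574 , 610,  817 ] 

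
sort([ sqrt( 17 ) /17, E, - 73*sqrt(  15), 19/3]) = [ - 73*sqrt( 15 ), sqrt( 17) /17, E, 19/3 ] 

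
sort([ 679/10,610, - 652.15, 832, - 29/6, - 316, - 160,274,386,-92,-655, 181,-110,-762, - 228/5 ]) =[-762, - 655 , -652.15, - 316, - 160,  -  110, - 92, - 228/5, - 29/6, 679/10 , 181,274,386,  610,832 ] 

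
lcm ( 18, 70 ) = 630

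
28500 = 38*750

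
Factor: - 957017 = - 89^1 *10753^1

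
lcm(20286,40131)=1846026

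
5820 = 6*970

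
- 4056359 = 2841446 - 6897805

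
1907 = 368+1539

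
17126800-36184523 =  - 19057723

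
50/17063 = 50/17063 = 0.00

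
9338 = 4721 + 4617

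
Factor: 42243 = 3^1*14081^1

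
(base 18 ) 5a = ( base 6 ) 244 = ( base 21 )4G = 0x64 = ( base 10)100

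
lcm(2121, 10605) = 10605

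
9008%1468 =200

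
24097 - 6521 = 17576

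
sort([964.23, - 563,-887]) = [ - 887, - 563 , 964.23] 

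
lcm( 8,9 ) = 72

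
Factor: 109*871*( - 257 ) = - 13^1*67^1*  109^1*257^1 =- 24399323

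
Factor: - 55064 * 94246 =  - 5189561744 =- 2^4*6883^1* 47123^1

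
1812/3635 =1812/3635 = 0.50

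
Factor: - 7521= - 3^1*23^1*109^1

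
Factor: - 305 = -5^1*61^1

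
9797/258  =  37 + 251/258  =  37.97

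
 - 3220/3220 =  - 1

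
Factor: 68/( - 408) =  - 1/6=- 2^( - 1)*3^ ( - 1) 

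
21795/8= 21795/8=2724.38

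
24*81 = 1944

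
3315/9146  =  195/538 = 0.36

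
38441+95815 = 134256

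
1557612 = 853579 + 704033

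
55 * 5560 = 305800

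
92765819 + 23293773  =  116059592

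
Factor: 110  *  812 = 2^3*5^1*7^1*11^1*29^1 = 89320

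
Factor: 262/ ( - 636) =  - 2^( - 1 )*3^( - 1)*53^( - 1 )*131^1 = - 131/318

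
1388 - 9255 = -7867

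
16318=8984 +7334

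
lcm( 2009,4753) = 194873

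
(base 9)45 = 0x29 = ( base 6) 105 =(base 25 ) 1G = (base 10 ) 41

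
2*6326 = 12652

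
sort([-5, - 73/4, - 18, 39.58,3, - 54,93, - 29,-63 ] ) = [  -  63,-54, - 29,  -  73/4, - 18,-5,3 , 39.58, 93 ] 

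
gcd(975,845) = 65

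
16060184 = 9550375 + 6509809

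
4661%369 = 233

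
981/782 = 1 + 199/782=1.25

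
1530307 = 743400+786907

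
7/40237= 7/40237 = 0.00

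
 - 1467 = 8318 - 9785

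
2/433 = 2/433  =  0.00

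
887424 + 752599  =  1640023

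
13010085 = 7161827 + 5848258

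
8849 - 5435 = 3414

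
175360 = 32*5480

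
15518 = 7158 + 8360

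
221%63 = 32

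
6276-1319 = 4957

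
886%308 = 270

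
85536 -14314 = 71222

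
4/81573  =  4/81573 = 0.00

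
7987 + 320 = 8307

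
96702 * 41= 3964782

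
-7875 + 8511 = 636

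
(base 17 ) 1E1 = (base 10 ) 528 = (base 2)1000010000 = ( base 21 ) 143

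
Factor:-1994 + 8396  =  6402 = 2^1*3^1*11^1*97^1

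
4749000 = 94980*50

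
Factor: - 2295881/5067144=  -  2^( - 3)* 3^( - 3) * 7^1*23459^( - 1)*327983^1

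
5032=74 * 68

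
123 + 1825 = 1948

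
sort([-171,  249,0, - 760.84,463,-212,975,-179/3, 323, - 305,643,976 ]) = [ - 760.84, - 305, - 212, - 171, - 179/3,0,249,323,463,  643,975,976] 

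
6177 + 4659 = 10836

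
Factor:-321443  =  -321443^1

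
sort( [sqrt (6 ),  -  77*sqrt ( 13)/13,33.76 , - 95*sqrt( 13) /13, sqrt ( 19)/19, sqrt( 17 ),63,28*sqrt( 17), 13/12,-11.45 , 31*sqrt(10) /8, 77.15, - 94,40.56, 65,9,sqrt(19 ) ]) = [ - 94, - 95  *sqrt( 13 )/13, - 77*sqrt (13 )/13, - 11.45, sqrt(19 )/19,  13/12,sqrt(6 ), sqrt( 17), sqrt( 19 ),9,31*sqrt ( 10) /8,33.76, 40.56,63 , 65, 77.15, 28*sqrt(17 )]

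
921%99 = 30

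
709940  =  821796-111856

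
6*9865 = 59190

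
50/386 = 25/193 = 0.13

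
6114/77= 79 + 31/77 = 79.40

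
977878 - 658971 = 318907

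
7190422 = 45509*158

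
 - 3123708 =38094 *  ( - 82)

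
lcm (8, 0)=0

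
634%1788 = 634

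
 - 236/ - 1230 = 118/615 = 0.19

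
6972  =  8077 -1105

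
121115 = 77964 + 43151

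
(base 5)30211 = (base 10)1931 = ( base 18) 5h5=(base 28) 2CR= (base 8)3613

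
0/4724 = 0 = 0.00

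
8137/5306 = 1+2831/5306 = 1.53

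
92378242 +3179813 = 95558055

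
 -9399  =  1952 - 11351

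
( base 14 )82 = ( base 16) 72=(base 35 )39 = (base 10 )114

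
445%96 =61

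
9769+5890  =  15659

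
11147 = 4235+6912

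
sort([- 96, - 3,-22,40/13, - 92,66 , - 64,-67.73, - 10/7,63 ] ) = [ - 96 , - 92, -67.73  , - 64,-22, - 3, - 10/7,40/13 , 63, 66]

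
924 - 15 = 909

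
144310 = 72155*2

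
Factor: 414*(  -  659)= - 2^1 * 3^2 * 23^1*659^1 = -272826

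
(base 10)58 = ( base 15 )3D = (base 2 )111010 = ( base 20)2i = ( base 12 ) 4A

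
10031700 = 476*21075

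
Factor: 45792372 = 2^2 * 3^1*3816031^1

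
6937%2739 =1459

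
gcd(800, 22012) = 4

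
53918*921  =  49658478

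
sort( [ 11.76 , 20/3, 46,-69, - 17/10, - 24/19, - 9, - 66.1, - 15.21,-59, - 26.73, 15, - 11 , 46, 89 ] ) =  [ - 69,-66.1,  -  59,-26.73, - 15.21, - 11,-9,- 17/10, - 24/19,20/3, 11.76, 15, 46,46, 89 ]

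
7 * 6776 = 47432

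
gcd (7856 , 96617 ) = 1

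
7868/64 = 1967/16 =122.94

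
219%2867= 219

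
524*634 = 332216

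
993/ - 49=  - 21 + 36/49 = - 20.27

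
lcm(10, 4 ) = 20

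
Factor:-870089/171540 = -2^( - 2)*3^(-2)*5^ (-1)  *11^1*83^1 = -913/180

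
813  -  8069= - 7256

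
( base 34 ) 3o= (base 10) 126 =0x7e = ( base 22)5g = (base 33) 3r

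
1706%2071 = 1706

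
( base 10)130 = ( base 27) 4M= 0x82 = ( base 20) 6a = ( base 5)1010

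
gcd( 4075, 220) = 5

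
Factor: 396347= 7^1*41^1* 1381^1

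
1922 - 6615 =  - 4693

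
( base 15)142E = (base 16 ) 10df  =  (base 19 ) BI6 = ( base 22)8k7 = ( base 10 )4319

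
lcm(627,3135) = 3135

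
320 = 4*80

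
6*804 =4824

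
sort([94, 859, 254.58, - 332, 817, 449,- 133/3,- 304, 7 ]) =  [-332, - 304, - 133/3 , 7,  94,  254.58,  449,817,  859]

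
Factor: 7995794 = 2^1*3997897^1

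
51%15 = 6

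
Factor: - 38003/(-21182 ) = 2^( - 1)*17^(  -  1)*61^1 = 61/34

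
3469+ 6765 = 10234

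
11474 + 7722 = 19196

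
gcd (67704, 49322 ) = 182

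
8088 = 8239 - 151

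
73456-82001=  - 8545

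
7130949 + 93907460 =101038409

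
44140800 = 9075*4864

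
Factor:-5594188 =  - 2^2*61^1*101^1 * 227^1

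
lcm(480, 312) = 6240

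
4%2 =0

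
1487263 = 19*78277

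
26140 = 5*5228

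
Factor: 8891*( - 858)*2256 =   -  2^5*3^2*11^1*13^1* 17^1 * 47^1*523^1 = -  17209846368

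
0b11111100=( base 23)AM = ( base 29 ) 8k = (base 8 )374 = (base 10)252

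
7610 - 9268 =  - 1658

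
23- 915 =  - 892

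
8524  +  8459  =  16983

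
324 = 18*18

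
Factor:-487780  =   - 2^2*5^1 *29^3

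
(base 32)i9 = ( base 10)585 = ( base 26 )MD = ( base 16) 249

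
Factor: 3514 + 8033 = 3^2 * 1283^1 = 11547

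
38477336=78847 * 488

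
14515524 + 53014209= 67529733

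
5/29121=5/29121 =0.00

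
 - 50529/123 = -411 + 8/41 = -410.80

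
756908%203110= 147578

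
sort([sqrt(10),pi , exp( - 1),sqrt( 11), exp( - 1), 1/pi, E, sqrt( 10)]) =[ 1/pi , exp(-1 ),exp(- 1 ), E , pi, sqrt(10 ) , sqrt( 10) , sqrt(11) ]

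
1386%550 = 286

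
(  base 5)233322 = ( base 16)218B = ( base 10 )8587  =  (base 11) 64A7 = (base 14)31b5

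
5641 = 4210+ 1431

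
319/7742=319/7742 = 0.04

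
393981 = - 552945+946926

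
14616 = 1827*8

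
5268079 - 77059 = 5191020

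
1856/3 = 618 + 2/3=618.67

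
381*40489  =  15426309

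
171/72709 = 171/72709= 0.00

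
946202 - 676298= 269904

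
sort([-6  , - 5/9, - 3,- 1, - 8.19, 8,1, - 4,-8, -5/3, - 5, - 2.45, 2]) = [ - 8.19,-8, - 6, - 5, - 4, - 3, - 2.45 ,-5/3, - 1,- 5/9, 1,  2, 8] 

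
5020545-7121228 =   -  2100683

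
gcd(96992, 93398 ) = 2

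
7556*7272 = 54947232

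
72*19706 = 1418832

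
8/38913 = 8/38913 = 0.00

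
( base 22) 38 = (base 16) 4a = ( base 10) 74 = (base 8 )112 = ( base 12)62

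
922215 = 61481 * 15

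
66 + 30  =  96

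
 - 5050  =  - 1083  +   - 3967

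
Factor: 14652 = 2^2*3^2*11^1  *37^1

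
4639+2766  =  7405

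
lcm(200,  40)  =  200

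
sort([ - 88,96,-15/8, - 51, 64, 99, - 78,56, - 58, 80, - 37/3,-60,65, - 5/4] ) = [-88, - 78,  -  60,  -  58,-51 , - 37/3,-15/8, - 5/4, 56,64, 65, 80 , 96,99 ]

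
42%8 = 2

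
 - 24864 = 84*( - 296 )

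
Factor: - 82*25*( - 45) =92250 =2^1*3^2*5^3*41^1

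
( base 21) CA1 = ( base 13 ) 2674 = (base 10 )5503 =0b1010101111111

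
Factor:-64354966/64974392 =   -  2^ ( -2 )*7^( - 2)*13^1*23^2*83^( - 1)*1997^( - 1)*4679^1 = - 32177483/32487196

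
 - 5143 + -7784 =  - 12927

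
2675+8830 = 11505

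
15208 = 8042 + 7166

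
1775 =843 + 932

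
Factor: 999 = 3^3*37^1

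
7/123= 7/123 = 0.06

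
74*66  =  4884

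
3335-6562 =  - 3227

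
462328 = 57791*8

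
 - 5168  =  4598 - 9766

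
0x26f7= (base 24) H7F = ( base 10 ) 9975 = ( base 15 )2E50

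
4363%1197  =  772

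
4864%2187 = 490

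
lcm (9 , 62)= 558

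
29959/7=29959/7= 4279.86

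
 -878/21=-878/21 = -41.81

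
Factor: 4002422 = 2^1*2001211^1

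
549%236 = 77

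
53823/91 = 7689/13= 591.46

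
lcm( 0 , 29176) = 0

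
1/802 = 1/802 = 0.00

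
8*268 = 2144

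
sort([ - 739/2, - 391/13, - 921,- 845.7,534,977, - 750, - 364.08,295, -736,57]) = [-921, - 845.7, - 750 , - 736, - 739/2, - 364.08, - 391/13, 57,295,534,977] 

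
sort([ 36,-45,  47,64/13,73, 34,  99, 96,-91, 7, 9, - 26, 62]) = [ - 91, - 45, - 26,64/13 , 7, 9, 34, 36, 47, 62, 73,96, 99]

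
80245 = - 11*( -7295 )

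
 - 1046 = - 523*2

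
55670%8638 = 3842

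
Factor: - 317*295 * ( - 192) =2^6*3^1*5^1*59^1*317^1 = 17954880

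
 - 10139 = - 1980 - 8159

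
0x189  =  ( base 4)12021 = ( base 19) 11D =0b110001001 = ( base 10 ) 393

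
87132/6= 14522=14522.00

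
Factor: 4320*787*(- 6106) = -20759423040 = - 2^6*3^3*5^1*43^1*71^1*787^1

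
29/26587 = 29/26587= 0.00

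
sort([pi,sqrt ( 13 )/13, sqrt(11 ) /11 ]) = [sqrt(13 ) /13,sqrt( 11) /11, pi]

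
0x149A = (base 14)1CCA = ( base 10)5274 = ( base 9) 7210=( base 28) 6ka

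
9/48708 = 1/5412 = 0.00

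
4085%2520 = 1565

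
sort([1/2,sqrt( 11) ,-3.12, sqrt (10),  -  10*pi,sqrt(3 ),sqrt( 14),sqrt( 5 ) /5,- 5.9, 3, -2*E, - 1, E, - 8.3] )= [ - 10*pi,- 8.3, - 5.9,  -  2*E , -3.12 , - 1,sqrt( 5)/5,1/2,sqrt( 3 ),E , 3, sqrt(10),  sqrt(11),sqrt(14 ) ] 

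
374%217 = 157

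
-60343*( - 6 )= 362058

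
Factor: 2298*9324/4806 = 2^2 * 7^1*37^1*89^( - 1)*383^1 = 396788/89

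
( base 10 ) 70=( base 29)2c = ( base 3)2121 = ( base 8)106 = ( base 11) 64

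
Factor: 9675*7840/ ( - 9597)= - 3612000/457 = - 2^5 * 3^1 * 5^3*7^1*43^1*457^( - 1) 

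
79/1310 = 79/1310  =  0.06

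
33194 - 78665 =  - 45471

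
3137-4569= -1432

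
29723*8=237784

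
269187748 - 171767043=97420705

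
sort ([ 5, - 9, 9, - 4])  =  [-9,-4, 5,9 ] 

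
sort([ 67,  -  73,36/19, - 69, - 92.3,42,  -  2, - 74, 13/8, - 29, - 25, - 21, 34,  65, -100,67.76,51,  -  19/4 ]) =[ - 100, - 92.3, - 74, - 73,  -  69,- 29,- 25, - 21,-19/4, - 2, 13/8,36/19, 34,42, 51,65,67, 67.76]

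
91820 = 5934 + 85886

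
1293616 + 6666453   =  7960069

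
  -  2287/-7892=2287/7892 = 0.29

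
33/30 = 11/10 = 1.10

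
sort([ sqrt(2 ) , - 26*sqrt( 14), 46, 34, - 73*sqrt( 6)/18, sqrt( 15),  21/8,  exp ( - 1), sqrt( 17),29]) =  [ - 26*sqrt(14), - 73*sqrt(6) /18, exp( -1), sqrt (2),21/8, sqrt(15),  sqrt(17),  29, 34, 46 ] 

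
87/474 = 29/158 =0.18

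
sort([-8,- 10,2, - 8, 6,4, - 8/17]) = [ - 10, - 8,  -  8, - 8/17, 2,4, 6] 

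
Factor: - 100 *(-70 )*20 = 2^5*5^4* 7^1 = 140000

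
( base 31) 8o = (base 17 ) g0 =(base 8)420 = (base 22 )c8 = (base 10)272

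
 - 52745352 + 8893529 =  - 43851823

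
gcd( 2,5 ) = 1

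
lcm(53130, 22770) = 159390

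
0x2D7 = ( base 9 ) 887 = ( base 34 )ld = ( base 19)205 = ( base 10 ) 727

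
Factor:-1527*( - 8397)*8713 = 111719994147 =3^4*311^1*509^1*8713^1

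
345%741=345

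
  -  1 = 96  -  97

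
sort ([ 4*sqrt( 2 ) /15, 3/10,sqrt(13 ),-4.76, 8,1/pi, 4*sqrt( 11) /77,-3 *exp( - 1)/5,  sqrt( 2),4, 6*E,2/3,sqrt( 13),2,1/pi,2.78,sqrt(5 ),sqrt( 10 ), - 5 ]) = [ - 5, - 4.76,-3 * exp ( - 1 ) /5, 4*sqrt( 11)/77,3/10,1/pi,1/pi,4 * sqrt( 2)/15, 2/3,sqrt( 2),2,sqrt ( 5 ),2.78,sqrt (10),sqrt( 13),sqrt( 13), 4,8 , 6*E ]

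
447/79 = 447/79 = 5.66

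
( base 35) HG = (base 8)1143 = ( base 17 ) 21g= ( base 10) 611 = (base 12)42b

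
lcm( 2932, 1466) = 2932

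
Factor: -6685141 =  - 6685141^1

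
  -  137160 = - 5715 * 24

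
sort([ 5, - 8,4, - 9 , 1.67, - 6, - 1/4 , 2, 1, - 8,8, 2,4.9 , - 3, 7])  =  [ - 9, - 8, - 8, - 6, - 3,-1/4,1,1.67,2, 2 , 4, 4.9,5,7, 8 ]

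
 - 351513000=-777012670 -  -425499670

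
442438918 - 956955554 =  - 514516636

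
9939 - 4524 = 5415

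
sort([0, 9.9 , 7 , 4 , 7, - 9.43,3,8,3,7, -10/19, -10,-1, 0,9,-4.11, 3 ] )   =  [-10 , - 9.43,-4.11,  -  1, - 10/19,  0,0,3,  3,3 , 4, 7,  7, 7,8,  9, 9.9]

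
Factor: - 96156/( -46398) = 16026/7733 = 2^1 *3^1*11^( - 1)* 19^( - 1 )*37^( - 1 )*2671^1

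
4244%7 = 2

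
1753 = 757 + 996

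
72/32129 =72/32129  =  0.00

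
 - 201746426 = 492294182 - 694040608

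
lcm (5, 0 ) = 0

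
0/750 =0 = 0.00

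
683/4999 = 683/4999 = 0.14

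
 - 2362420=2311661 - 4674081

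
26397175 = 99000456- 72603281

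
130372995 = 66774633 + 63598362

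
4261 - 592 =3669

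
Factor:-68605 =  - 5^1*13721^1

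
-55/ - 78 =55/78= 0.71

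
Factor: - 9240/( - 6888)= 55/41 = 5^1*11^1*41^( - 1)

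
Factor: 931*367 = 7^2 * 19^1 * 367^1 = 341677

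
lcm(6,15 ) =30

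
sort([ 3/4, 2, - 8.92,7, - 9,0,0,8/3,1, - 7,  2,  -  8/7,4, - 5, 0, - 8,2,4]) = [ - 9, - 8.92,-8,-7, - 5, - 8/7,0,0,0,3/4 , 1 , 2, 2,2, 8/3,4, 4,7]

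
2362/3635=2362/3635 =0.65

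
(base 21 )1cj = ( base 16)2c8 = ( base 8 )1310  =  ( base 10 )712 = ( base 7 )2035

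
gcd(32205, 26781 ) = 339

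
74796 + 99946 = 174742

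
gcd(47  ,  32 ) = 1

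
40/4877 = 40/4877=0.01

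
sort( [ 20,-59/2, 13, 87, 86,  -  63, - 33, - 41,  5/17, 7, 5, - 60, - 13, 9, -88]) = [ - 88,  -  63, - 60, - 41, - 33, - 59/2, - 13, 5/17, 5, 7,9, 13, 20,86,  87]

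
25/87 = 25/87 = 0.29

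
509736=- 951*(-536)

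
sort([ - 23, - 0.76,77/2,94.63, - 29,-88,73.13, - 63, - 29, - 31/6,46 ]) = [ - 88, - 63, - 29, - 29, - 23 , - 31/6, - 0.76,77/2,46, 73.13,94.63 ]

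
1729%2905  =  1729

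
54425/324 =54425/324 = 167.98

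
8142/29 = 280  +  22/29 = 280.76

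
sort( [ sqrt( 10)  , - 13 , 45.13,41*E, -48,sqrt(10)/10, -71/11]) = [ - 48, -13, - 71/11,sqrt(10) /10,sqrt(10), 45.13, 41*E ]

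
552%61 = 3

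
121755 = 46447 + 75308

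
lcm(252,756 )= 756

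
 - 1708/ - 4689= 1708/4689 = 0.36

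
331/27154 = 331/27154 = 0.01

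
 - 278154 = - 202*1377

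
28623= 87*329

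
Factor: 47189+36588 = 83777 =83777^1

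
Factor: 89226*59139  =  5276736414 = 2^1*3^4* 4957^1*6571^1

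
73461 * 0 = 0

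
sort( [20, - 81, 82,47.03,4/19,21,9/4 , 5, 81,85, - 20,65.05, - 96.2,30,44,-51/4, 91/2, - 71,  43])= [ - 96.2,-81,-71, - 20, - 51/4, 4/19,9/4 , 5,20, 21, 30, 43,44,91/2,47.03, 65.05,81, 82, 85 ] 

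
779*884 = 688636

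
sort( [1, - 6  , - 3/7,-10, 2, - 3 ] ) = [ -10, - 6, - 3,-3/7,1, 2 ] 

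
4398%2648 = 1750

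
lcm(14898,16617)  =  432042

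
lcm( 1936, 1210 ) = 9680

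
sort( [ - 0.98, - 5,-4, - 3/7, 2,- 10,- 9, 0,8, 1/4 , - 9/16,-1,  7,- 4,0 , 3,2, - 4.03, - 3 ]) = [ - 10,-9, - 5, - 4.03, - 4, - 4,- 3,-1, - 0.98, - 9/16, - 3/7,0 , 0, 1/4,  2, 2,3,7,8]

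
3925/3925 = 1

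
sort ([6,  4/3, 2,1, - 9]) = [ - 9,1,4/3, 2,  6]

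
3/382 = 3/382 = 0.01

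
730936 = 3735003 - 3004067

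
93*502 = 46686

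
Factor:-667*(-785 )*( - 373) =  - 5^1*23^1*29^1*157^1*373^1 =- 195300935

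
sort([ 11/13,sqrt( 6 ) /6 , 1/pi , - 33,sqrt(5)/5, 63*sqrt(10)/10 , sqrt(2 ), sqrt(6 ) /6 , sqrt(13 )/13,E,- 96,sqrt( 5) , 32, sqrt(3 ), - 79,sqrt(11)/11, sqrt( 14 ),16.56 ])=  [ - 96, - 79, - 33,sqrt( 13 )/13,sqrt(11)/11,  1/pi , sqrt( 6 ) /6, sqrt(6 )/6,sqrt( 5)/5,11/13,sqrt(2), sqrt(3 ),sqrt( 5 ),  E, sqrt(14 ),16.56, 63 * sqrt(10)/10, 32 ] 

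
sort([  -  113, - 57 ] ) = [ - 113 , - 57]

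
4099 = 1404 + 2695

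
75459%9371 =491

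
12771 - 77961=-65190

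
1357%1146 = 211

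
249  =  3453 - 3204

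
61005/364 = 167 + 31/52 = 167.60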